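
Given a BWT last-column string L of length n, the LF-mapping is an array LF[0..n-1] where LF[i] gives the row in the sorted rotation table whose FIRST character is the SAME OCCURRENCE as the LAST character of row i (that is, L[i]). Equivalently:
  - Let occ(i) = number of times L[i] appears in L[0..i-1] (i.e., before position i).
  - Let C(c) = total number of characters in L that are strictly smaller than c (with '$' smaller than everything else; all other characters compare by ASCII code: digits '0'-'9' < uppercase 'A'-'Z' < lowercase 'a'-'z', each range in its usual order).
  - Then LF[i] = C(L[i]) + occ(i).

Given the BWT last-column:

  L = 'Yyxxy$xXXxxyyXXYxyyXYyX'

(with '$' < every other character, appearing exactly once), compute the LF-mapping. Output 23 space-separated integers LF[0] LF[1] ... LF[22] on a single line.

Answer: 7 16 10 11 17 0 12 1 2 13 14 18 19 3 4 8 15 20 21 5 9 22 6

Derivation:
Char counts: '$':1, 'X':6, 'Y':3, 'x':6, 'y':7
C (first-col start): C('$')=0, C('X')=1, C('Y')=7, C('x')=10, C('y')=16
L[0]='Y': occ=0, LF[0]=C('Y')+0=7+0=7
L[1]='y': occ=0, LF[1]=C('y')+0=16+0=16
L[2]='x': occ=0, LF[2]=C('x')+0=10+0=10
L[3]='x': occ=1, LF[3]=C('x')+1=10+1=11
L[4]='y': occ=1, LF[4]=C('y')+1=16+1=17
L[5]='$': occ=0, LF[5]=C('$')+0=0+0=0
L[6]='x': occ=2, LF[6]=C('x')+2=10+2=12
L[7]='X': occ=0, LF[7]=C('X')+0=1+0=1
L[8]='X': occ=1, LF[8]=C('X')+1=1+1=2
L[9]='x': occ=3, LF[9]=C('x')+3=10+3=13
L[10]='x': occ=4, LF[10]=C('x')+4=10+4=14
L[11]='y': occ=2, LF[11]=C('y')+2=16+2=18
L[12]='y': occ=3, LF[12]=C('y')+3=16+3=19
L[13]='X': occ=2, LF[13]=C('X')+2=1+2=3
L[14]='X': occ=3, LF[14]=C('X')+3=1+3=4
L[15]='Y': occ=1, LF[15]=C('Y')+1=7+1=8
L[16]='x': occ=5, LF[16]=C('x')+5=10+5=15
L[17]='y': occ=4, LF[17]=C('y')+4=16+4=20
L[18]='y': occ=5, LF[18]=C('y')+5=16+5=21
L[19]='X': occ=4, LF[19]=C('X')+4=1+4=5
L[20]='Y': occ=2, LF[20]=C('Y')+2=7+2=9
L[21]='y': occ=6, LF[21]=C('y')+6=16+6=22
L[22]='X': occ=5, LF[22]=C('X')+5=1+5=6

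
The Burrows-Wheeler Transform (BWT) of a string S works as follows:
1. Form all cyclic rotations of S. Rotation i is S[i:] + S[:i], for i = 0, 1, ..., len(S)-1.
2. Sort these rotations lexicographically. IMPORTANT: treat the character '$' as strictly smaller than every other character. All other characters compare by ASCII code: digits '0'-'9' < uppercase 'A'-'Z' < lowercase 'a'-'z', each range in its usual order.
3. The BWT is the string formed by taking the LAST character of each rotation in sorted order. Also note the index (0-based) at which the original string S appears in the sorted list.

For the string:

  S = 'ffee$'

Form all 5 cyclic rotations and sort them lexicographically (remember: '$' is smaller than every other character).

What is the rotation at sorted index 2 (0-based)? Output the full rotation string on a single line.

All 5 rotations (rotation i = S[i:]+S[:i]):
  rot[0] = ffee$
  rot[1] = fee$f
  rot[2] = ee$ff
  rot[3] = e$ffe
  rot[4] = $ffee
Sorted (with $ < everything):
  sorted[0] = $ffee
  sorted[1] = e$ffe
  sorted[2] = ee$ff
  sorted[3] = fee$f
  sorted[4] = ffee$
sorted[2] = ee$ff

Answer: ee$ff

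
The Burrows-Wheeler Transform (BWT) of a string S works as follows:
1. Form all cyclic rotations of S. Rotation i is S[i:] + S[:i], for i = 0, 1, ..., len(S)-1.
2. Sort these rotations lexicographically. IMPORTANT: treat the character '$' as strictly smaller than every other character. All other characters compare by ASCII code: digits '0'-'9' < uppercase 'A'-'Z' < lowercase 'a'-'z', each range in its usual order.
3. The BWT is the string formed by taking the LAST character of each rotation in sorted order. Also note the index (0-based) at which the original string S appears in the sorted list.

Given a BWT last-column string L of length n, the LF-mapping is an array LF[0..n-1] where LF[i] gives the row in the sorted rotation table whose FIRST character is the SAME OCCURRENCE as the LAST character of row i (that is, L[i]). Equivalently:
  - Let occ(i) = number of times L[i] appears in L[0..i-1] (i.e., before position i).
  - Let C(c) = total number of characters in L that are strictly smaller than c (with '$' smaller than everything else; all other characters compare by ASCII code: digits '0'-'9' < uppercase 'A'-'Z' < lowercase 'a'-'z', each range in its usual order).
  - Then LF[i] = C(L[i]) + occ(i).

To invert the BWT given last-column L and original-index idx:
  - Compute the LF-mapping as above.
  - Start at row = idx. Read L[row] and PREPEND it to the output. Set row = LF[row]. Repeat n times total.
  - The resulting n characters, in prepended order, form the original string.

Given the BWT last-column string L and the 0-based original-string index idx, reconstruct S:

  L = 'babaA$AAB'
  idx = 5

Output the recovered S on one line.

Answer: aABbAaAb$

Derivation:
LF mapping: 7 5 8 6 1 0 2 3 4
Walk LF starting at row 5, prepending L[row]:
  step 1: row=5, L[5]='$', prepend. Next row=LF[5]=0
  step 2: row=0, L[0]='b', prepend. Next row=LF[0]=7
  step 3: row=7, L[7]='A', prepend. Next row=LF[7]=3
  step 4: row=3, L[3]='a', prepend. Next row=LF[3]=6
  step 5: row=6, L[6]='A', prepend. Next row=LF[6]=2
  step 6: row=2, L[2]='b', prepend. Next row=LF[2]=8
  step 7: row=8, L[8]='B', prepend. Next row=LF[8]=4
  step 8: row=4, L[4]='A', prepend. Next row=LF[4]=1
  step 9: row=1, L[1]='a', prepend. Next row=LF[1]=5
Reversed output: aABbAaAb$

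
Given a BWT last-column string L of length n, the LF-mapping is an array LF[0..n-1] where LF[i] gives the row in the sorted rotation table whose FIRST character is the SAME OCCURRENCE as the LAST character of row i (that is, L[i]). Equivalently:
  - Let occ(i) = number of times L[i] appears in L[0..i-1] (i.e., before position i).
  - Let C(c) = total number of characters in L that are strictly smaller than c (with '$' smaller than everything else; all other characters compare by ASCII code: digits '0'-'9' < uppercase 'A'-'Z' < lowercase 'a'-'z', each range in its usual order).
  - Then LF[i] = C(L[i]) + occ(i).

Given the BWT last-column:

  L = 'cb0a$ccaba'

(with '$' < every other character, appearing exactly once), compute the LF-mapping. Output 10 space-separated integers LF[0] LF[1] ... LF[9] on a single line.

Char counts: '$':1, '0':1, 'a':3, 'b':2, 'c':3
C (first-col start): C('$')=0, C('0')=1, C('a')=2, C('b')=5, C('c')=7
L[0]='c': occ=0, LF[0]=C('c')+0=7+0=7
L[1]='b': occ=0, LF[1]=C('b')+0=5+0=5
L[2]='0': occ=0, LF[2]=C('0')+0=1+0=1
L[3]='a': occ=0, LF[3]=C('a')+0=2+0=2
L[4]='$': occ=0, LF[4]=C('$')+0=0+0=0
L[5]='c': occ=1, LF[5]=C('c')+1=7+1=8
L[6]='c': occ=2, LF[6]=C('c')+2=7+2=9
L[7]='a': occ=1, LF[7]=C('a')+1=2+1=3
L[8]='b': occ=1, LF[8]=C('b')+1=5+1=6
L[9]='a': occ=2, LF[9]=C('a')+2=2+2=4

Answer: 7 5 1 2 0 8 9 3 6 4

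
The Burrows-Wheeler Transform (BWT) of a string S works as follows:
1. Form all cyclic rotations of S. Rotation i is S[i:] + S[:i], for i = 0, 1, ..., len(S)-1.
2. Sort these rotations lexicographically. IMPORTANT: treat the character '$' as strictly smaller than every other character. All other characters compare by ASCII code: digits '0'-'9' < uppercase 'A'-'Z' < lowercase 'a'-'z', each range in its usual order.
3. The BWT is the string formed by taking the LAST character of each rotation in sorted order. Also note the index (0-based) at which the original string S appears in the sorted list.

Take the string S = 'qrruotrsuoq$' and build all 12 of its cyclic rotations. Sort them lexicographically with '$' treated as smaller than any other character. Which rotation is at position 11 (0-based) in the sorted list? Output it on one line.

Answer: uotrsuoq$qrr

Derivation:
All 12 rotations (rotation i = S[i:]+S[:i]):
  rot[0] = qrruotrsuoq$
  rot[1] = rruotrsuoq$q
  rot[2] = ruotrsuoq$qr
  rot[3] = uotrsuoq$qrr
  rot[4] = otrsuoq$qrru
  rot[5] = trsuoq$qrruo
  rot[6] = rsuoq$qrruot
  rot[7] = suoq$qrruotr
  rot[8] = uoq$qrruotrs
  rot[9] = oq$qrruotrsu
  rot[10] = q$qrruotrsuo
  rot[11] = $qrruotrsuoq
Sorted (with $ < everything):
  sorted[0] = $qrruotrsuoq
  sorted[1] = oq$qrruotrsu
  sorted[2] = otrsuoq$qrru
  sorted[3] = q$qrruotrsuo
  sorted[4] = qrruotrsuoq$
  sorted[5] = rruotrsuoq$q
  sorted[6] = rsuoq$qrruot
  sorted[7] = ruotrsuoq$qr
  sorted[8] = suoq$qrruotr
  sorted[9] = trsuoq$qrruo
  sorted[10] = uoq$qrruotrs
  sorted[11] = uotrsuoq$qrr
sorted[11] = uotrsuoq$qrr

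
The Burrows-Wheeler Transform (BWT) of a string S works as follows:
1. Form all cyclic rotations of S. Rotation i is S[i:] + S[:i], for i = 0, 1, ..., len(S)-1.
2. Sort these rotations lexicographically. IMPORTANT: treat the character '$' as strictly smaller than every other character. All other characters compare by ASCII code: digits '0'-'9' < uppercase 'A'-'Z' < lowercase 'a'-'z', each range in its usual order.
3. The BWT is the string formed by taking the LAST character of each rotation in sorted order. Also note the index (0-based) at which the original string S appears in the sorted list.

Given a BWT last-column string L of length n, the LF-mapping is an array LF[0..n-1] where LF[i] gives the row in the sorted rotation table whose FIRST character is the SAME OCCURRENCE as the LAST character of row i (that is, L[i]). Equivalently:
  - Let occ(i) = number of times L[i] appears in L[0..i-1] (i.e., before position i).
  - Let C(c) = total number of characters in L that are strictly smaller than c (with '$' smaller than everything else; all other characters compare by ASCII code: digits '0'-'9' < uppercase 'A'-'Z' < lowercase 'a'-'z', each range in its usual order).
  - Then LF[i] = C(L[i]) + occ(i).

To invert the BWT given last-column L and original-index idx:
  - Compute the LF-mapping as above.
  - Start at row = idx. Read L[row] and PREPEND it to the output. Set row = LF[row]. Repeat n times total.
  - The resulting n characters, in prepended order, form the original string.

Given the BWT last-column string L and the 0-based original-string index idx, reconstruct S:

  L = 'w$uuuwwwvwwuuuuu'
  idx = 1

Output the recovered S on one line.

LF mapping: 10 0 1 2 3 11 12 13 9 14 15 4 5 6 7 8
Walk LF starting at row 1, prepending L[row]:
  step 1: row=1, L[1]='$', prepend. Next row=LF[1]=0
  step 2: row=0, L[0]='w', prepend. Next row=LF[0]=10
  step 3: row=10, L[10]='w', prepend. Next row=LF[10]=15
  step 4: row=15, L[15]='u', prepend. Next row=LF[15]=8
  step 5: row=8, L[8]='v', prepend. Next row=LF[8]=9
  step 6: row=9, L[9]='w', prepend. Next row=LF[9]=14
  step 7: row=14, L[14]='u', prepend. Next row=LF[14]=7
  step 8: row=7, L[7]='w', prepend. Next row=LF[7]=13
  step 9: row=13, L[13]='u', prepend. Next row=LF[13]=6
  step 10: row=6, L[6]='w', prepend. Next row=LF[6]=12
  step 11: row=12, L[12]='u', prepend. Next row=LF[12]=5
  step 12: row=5, L[5]='w', prepend. Next row=LF[5]=11
  step 13: row=11, L[11]='u', prepend. Next row=LF[11]=4
  step 14: row=4, L[4]='u', prepend. Next row=LF[4]=3
  step 15: row=3, L[3]='u', prepend. Next row=LF[3]=2
  step 16: row=2, L[2]='u', prepend. Next row=LF[2]=1
Reversed output: uuuuwuwuwuwvuww$

Answer: uuuuwuwuwuwvuww$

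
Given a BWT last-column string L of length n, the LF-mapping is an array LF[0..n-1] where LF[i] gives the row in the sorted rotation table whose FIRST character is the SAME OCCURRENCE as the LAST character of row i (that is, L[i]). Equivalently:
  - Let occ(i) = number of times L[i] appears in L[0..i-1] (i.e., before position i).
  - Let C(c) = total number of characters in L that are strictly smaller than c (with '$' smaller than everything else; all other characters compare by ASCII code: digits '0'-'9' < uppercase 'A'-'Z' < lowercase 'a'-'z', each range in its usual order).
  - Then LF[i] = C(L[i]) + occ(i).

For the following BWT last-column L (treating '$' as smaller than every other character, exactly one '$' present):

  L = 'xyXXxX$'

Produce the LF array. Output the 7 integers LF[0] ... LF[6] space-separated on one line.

Answer: 4 6 1 2 5 3 0

Derivation:
Char counts: '$':1, 'X':3, 'x':2, 'y':1
C (first-col start): C('$')=0, C('X')=1, C('x')=4, C('y')=6
L[0]='x': occ=0, LF[0]=C('x')+0=4+0=4
L[1]='y': occ=0, LF[1]=C('y')+0=6+0=6
L[2]='X': occ=0, LF[2]=C('X')+0=1+0=1
L[3]='X': occ=1, LF[3]=C('X')+1=1+1=2
L[4]='x': occ=1, LF[4]=C('x')+1=4+1=5
L[5]='X': occ=2, LF[5]=C('X')+2=1+2=3
L[6]='$': occ=0, LF[6]=C('$')+0=0+0=0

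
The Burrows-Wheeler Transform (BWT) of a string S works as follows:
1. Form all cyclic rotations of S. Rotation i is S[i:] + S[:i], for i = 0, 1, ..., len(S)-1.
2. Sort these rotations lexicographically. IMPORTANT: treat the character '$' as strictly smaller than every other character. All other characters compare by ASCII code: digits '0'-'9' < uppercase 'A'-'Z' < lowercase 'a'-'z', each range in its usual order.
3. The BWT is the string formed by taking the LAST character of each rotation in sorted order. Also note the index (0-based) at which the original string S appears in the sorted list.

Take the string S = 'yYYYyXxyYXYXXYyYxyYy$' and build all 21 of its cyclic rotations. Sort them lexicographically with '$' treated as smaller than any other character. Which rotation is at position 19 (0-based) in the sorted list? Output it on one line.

All 21 rotations (rotation i = S[i:]+S[:i]):
  rot[0] = yYYYyXxyYXYXXYyYxyYy$
  rot[1] = YYYyXxyYXYXXYyYxyYy$y
  rot[2] = YYyXxyYXYXXYyYxyYy$yY
  rot[3] = YyXxyYXYXXYyYxyYy$yYY
  rot[4] = yXxyYXYXXYyYxyYy$yYYY
  rot[5] = XxyYXYXXYyYxyYy$yYYYy
  rot[6] = xyYXYXXYyYxyYy$yYYYyX
  rot[7] = yYXYXXYyYxyYy$yYYYyXx
  rot[8] = YXYXXYyYxyYy$yYYYyXxy
  rot[9] = XYXXYyYxyYy$yYYYyXxyY
  rot[10] = YXXYyYxyYy$yYYYyXxyYX
  rot[11] = XXYyYxyYy$yYYYyXxyYXY
  rot[12] = XYyYxyYy$yYYYyXxyYXYX
  rot[13] = YyYxyYy$yYYYyXxyYXYXX
  rot[14] = yYxyYy$yYYYyXxyYXYXXY
  rot[15] = YxyYy$yYYYyXxyYXYXXYy
  rot[16] = xyYy$yYYYyXxyYXYXXYyY
  rot[17] = yYy$yYYYyXxyYXYXXYyYx
  rot[18] = Yy$yYYYyXxyYXYXXYyYxy
  rot[19] = y$yYYYyXxyYXYXXYyYxyY
  rot[20] = $yYYYyXxyYXYXXYyYxyYy
Sorted (with $ < everything):
  sorted[0] = $yYYYyXxyYXYXXYyYxyYy
  sorted[1] = XXYyYxyYy$yYYYyXxyYXY
  sorted[2] = XYXXYyYxyYy$yYYYyXxyY
  sorted[3] = XYyYxyYy$yYYYyXxyYXYX
  sorted[4] = XxyYXYXXYyYxyYy$yYYYy
  sorted[5] = YXXYyYxyYy$yYYYyXxyYX
  sorted[6] = YXYXXYyYxyYy$yYYYyXxy
  sorted[7] = YYYyXxyYXYXXYyYxyYy$y
  sorted[8] = YYyXxyYXYXXYyYxyYy$yY
  sorted[9] = YxyYy$yYYYyXxyYXYXXYy
  sorted[10] = Yy$yYYYyXxyYXYXXYyYxy
  sorted[11] = YyXxyYXYXXYyYxyYy$yYY
  sorted[12] = YyYxyYy$yYYYyXxyYXYXX
  sorted[13] = xyYXYXXYyYxyYy$yYYYyX
  sorted[14] = xyYy$yYYYyXxyYXYXXYyY
  sorted[15] = y$yYYYyXxyYXYXXYyYxyY
  sorted[16] = yXxyYXYXXYyYxyYy$yYYY
  sorted[17] = yYXYXXYyYxyYy$yYYYyXx
  sorted[18] = yYYYyXxyYXYXXYyYxyYy$
  sorted[19] = yYxyYy$yYYYyXxyYXYXXY
  sorted[20] = yYy$yYYYyXxyYXYXXYyYx
sorted[19] = yYxyYy$yYYYyXxyYXYXXY

Answer: yYxyYy$yYYYyXxyYXYXXY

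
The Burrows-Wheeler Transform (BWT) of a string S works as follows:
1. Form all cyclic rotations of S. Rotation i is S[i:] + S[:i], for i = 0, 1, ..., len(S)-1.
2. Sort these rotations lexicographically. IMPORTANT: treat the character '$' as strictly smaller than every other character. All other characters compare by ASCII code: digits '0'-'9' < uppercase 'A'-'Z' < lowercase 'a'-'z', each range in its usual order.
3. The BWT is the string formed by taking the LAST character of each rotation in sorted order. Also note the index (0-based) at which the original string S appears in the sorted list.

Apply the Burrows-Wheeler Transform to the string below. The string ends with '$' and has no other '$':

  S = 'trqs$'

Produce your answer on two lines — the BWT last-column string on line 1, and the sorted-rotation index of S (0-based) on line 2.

Answer: srtq$
4

Derivation:
All 5 rotations (rotation i = S[i:]+S[:i]):
  rot[0] = trqs$
  rot[1] = rqs$t
  rot[2] = qs$tr
  rot[3] = s$trq
  rot[4] = $trqs
Sorted (with $ < everything):
  sorted[0] = $trqs  (last char: 's')
  sorted[1] = qs$tr  (last char: 'r')
  sorted[2] = rqs$t  (last char: 't')
  sorted[3] = s$trq  (last char: 'q')
  sorted[4] = trqs$  (last char: '$')
Last column: srtq$
Original string S is at sorted index 4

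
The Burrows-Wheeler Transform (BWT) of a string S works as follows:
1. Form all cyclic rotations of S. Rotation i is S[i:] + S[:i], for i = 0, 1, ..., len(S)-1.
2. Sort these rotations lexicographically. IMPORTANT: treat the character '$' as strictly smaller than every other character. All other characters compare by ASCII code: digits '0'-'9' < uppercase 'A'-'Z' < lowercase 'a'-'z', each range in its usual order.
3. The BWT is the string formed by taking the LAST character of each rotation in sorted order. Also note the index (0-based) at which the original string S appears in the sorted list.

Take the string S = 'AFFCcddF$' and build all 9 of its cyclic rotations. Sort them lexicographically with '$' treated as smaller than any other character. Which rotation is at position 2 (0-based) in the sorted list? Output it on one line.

Answer: CcddF$AFF

Derivation:
All 9 rotations (rotation i = S[i:]+S[:i]):
  rot[0] = AFFCcddF$
  rot[1] = FFCcddF$A
  rot[2] = FCcddF$AF
  rot[3] = CcddF$AFF
  rot[4] = cddF$AFFC
  rot[5] = ddF$AFFCc
  rot[6] = dF$AFFCcd
  rot[7] = F$AFFCcdd
  rot[8] = $AFFCcddF
Sorted (with $ < everything):
  sorted[0] = $AFFCcddF
  sorted[1] = AFFCcddF$
  sorted[2] = CcddF$AFF
  sorted[3] = F$AFFCcdd
  sorted[4] = FCcddF$AF
  sorted[5] = FFCcddF$A
  sorted[6] = cddF$AFFC
  sorted[7] = dF$AFFCcd
  sorted[8] = ddF$AFFCc
sorted[2] = CcddF$AFF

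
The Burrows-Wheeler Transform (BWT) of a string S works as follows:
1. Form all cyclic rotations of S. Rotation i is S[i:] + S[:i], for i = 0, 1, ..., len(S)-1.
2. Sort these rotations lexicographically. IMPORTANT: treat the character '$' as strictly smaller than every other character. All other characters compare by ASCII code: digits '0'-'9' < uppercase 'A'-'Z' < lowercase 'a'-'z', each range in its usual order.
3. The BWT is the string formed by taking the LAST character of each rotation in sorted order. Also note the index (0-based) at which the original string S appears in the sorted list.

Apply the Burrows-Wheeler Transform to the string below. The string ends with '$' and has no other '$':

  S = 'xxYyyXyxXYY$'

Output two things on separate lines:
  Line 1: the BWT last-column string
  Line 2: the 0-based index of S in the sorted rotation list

Answer: YxyYXxyx$yXY
8

Derivation:
All 12 rotations (rotation i = S[i:]+S[:i]):
  rot[0] = xxYyyXyxXYY$
  rot[1] = xYyyXyxXYY$x
  rot[2] = YyyXyxXYY$xx
  rot[3] = yyXyxXYY$xxY
  rot[4] = yXyxXYY$xxYy
  rot[5] = XyxXYY$xxYyy
  rot[6] = yxXYY$xxYyyX
  rot[7] = xXYY$xxYyyXy
  rot[8] = XYY$xxYyyXyx
  rot[9] = YY$xxYyyXyxX
  rot[10] = Y$xxYyyXyxXY
  rot[11] = $xxYyyXyxXYY
Sorted (with $ < everything):
  sorted[0] = $xxYyyXyxXYY  (last char: 'Y')
  sorted[1] = XYY$xxYyyXyx  (last char: 'x')
  sorted[2] = XyxXYY$xxYyy  (last char: 'y')
  sorted[3] = Y$xxYyyXyxXY  (last char: 'Y')
  sorted[4] = YY$xxYyyXyxX  (last char: 'X')
  sorted[5] = YyyXyxXYY$xx  (last char: 'x')
  sorted[6] = xXYY$xxYyyXy  (last char: 'y')
  sorted[7] = xYyyXyxXYY$x  (last char: 'x')
  sorted[8] = xxYyyXyxXYY$  (last char: '$')
  sorted[9] = yXyxXYY$xxYy  (last char: 'y')
  sorted[10] = yxXYY$xxYyyX  (last char: 'X')
  sorted[11] = yyXyxXYY$xxY  (last char: 'Y')
Last column: YxyYXxyx$yXY
Original string S is at sorted index 8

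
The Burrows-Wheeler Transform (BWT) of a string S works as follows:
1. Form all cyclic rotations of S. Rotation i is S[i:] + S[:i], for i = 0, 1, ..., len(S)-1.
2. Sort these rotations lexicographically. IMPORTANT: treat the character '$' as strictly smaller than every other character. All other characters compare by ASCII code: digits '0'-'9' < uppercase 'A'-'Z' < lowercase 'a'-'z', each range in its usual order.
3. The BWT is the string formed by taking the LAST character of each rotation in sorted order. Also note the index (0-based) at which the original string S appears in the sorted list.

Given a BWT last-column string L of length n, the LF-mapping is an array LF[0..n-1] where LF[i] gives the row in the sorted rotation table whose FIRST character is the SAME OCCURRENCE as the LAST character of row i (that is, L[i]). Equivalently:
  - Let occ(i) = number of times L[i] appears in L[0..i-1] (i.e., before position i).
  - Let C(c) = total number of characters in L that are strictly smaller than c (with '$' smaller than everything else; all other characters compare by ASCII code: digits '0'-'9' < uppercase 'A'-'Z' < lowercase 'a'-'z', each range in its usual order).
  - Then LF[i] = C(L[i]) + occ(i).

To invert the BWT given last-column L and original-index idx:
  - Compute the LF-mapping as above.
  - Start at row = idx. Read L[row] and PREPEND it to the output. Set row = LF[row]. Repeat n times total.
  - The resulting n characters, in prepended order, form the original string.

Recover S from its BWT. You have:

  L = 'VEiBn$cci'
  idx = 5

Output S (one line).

Answer: cinciEBV$

Derivation:
LF mapping: 3 2 6 1 8 0 4 5 7
Walk LF starting at row 5, prepending L[row]:
  step 1: row=5, L[5]='$', prepend. Next row=LF[5]=0
  step 2: row=0, L[0]='V', prepend. Next row=LF[0]=3
  step 3: row=3, L[3]='B', prepend. Next row=LF[3]=1
  step 4: row=1, L[1]='E', prepend. Next row=LF[1]=2
  step 5: row=2, L[2]='i', prepend. Next row=LF[2]=6
  step 6: row=6, L[6]='c', prepend. Next row=LF[6]=4
  step 7: row=4, L[4]='n', prepend. Next row=LF[4]=8
  step 8: row=8, L[8]='i', prepend. Next row=LF[8]=7
  step 9: row=7, L[7]='c', prepend. Next row=LF[7]=5
Reversed output: cinciEBV$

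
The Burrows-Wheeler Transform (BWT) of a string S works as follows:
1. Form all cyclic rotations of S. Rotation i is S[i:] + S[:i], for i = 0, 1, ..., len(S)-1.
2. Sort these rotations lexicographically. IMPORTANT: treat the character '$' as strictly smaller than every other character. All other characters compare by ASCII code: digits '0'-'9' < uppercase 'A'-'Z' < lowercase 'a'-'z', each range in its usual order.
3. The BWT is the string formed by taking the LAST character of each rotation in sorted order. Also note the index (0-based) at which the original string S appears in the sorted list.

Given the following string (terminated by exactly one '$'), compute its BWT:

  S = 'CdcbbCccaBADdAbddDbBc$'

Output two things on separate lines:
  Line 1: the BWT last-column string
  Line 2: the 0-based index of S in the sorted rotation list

All 22 rotations (rotation i = S[i:]+S[:i]):
  rot[0] = CdcbbCccaBADdAbddDbBc$
  rot[1] = dcbbCccaBADdAbddDbBc$C
  rot[2] = cbbCccaBADdAbddDbBc$Cd
  rot[3] = bbCccaBADdAbddDbBc$Cdc
  rot[4] = bCccaBADdAbddDbBc$Cdcb
  rot[5] = CccaBADdAbddDbBc$Cdcbb
  rot[6] = ccaBADdAbddDbBc$CdcbbC
  rot[7] = caBADdAbddDbBc$CdcbbCc
  rot[8] = aBADdAbddDbBc$CdcbbCcc
  rot[9] = BADdAbddDbBc$CdcbbCcca
  rot[10] = ADdAbddDbBc$CdcbbCccaB
  rot[11] = DdAbddDbBc$CdcbbCccaBA
  rot[12] = dAbddDbBc$CdcbbCccaBAD
  rot[13] = AbddDbBc$CdcbbCccaBADd
  rot[14] = bddDbBc$CdcbbCccaBADdA
  rot[15] = ddDbBc$CdcbbCccaBADdAb
  rot[16] = dDbBc$CdcbbCccaBADdAbd
  rot[17] = DbBc$CdcbbCccaBADdAbdd
  rot[18] = bBc$CdcbbCccaBADdAbddD
  rot[19] = Bc$CdcbbCccaBADdAbddDb
  rot[20] = c$CdcbbCccaBADdAbddDbB
  rot[21] = $CdcbbCccaBADdAbddDbBc
Sorted (with $ < everything):
  sorted[0] = $CdcbbCccaBADdAbddDbBc  (last char: 'c')
  sorted[1] = ADdAbddDbBc$CdcbbCccaB  (last char: 'B')
  sorted[2] = AbddDbBc$CdcbbCccaBADd  (last char: 'd')
  sorted[3] = BADdAbddDbBc$CdcbbCcca  (last char: 'a')
  sorted[4] = Bc$CdcbbCccaBADdAbddDb  (last char: 'b')
  sorted[5] = CccaBADdAbddDbBc$Cdcbb  (last char: 'b')
  sorted[6] = CdcbbCccaBADdAbddDbBc$  (last char: '$')
  sorted[7] = DbBc$CdcbbCccaBADdAbdd  (last char: 'd')
  sorted[8] = DdAbddDbBc$CdcbbCccaBA  (last char: 'A')
  sorted[9] = aBADdAbddDbBc$CdcbbCcc  (last char: 'c')
  sorted[10] = bBc$CdcbbCccaBADdAbddD  (last char: 'D')
  sorted[11] = bCccaBADdAbddDbBc$Cdcb  (last char: 'b')
  sorted[12] = bbCccaBADdAbddDbBc$Cdc  (last char: 'c')
  sorted[13] = bddDbBc$CdcbbCccaBADdA  (last char: 'A')
  sorted[14] = c$CdcbbCccaBADdAbddDbB  (last char: 'B')
  sorted[15] = caBADdAbddDbBc$CdcbbCc  (last char: 'c')
  sorted[16] = cbbCccaBADdAbddDbBc$Cd  (last char: 'd')
  sorted[17] = ccaBADdAbddDbBc$CdcbbC  (last char: 'C')
  sorted[18] = dAbddDbBc$CdcbbCccaBAD  (last char: 'D')
  sorted[19] = dDbBc$CdcbbCccaBADdAbd  (last char: 'd')
  sorted[20] = dcbbCccaBADdAbddDbBc$C  (last char: 'C')
  sorted[21] = ddDbBc$CdcbbCccaBADdAb  (last char: 'b')
Last column: cBdabb$dAcDbcABcdCDdCb
Original string S is at sorted index 6

Answer: cBdabb$dAcDbcABcdCDdCb
6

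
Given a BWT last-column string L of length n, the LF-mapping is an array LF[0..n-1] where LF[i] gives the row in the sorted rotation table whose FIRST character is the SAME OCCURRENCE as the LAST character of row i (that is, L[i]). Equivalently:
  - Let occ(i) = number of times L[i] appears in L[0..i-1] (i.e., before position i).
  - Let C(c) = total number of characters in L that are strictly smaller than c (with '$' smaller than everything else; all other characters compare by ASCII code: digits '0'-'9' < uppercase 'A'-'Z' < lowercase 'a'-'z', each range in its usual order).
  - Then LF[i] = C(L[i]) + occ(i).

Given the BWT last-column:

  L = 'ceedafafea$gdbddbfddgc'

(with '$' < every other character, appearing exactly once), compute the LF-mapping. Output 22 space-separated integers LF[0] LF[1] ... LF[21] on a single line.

Answer: 6 14 15 8 1 17 2 18 16 3 0 20 9 4 10 11 5 19 12 13 21 7

Derivation:
Char counts: '$':1, 'a':3, 'b':2, 'c':2, 'd':6, 'e':3, 'f':3, 'g':2
C (first-col start): C('$')=0, C('a')=1, C('b')=4, C('c')=6, C('d')=8, C('e')=14, C('f')=17, C('g')=20
L[0]='c': occ=0, LF[0]=C('c')+0=6+0=6
L[1]='e': occ=0, LF[1]=C('e')+0=14+0=14
L[2]='e': occ=1, LF[2]=C('e')+1=14+1=15
L[3]='d': occ=0, LF[3]=C('d')+0=8+0=8
L[4]='a': occ=0, LF[4]=C('a')+0=1+0=1
L[5]='f': occ=0, LF[5]=C('f')+0=17+0=17
L[6]='a': occ=1, LF[6]=C('a')+1=1+1=2
L[7]='f': occ=1, LF[7]=C('f')+1=17+1=18
L[8]='e': occ=2, LF[8]=C('e')+2=14+2=16
L[9]='a': occ=2, LF[9]=C('a')+2=1+2=3
L[10]='$': occ=0, LF[10]=C('$')+0=0+0=0
L[11]='g': occ=0, LF[11]=C('g')+0=20+0=20
L[12]='d': occ=1, LF[12]=C('d')+1=8+1=9
L[13]='b': occ=0, LF[13]=C('b')+0=4+0=4
L[14]='d': occ=2, LF[14]=C('d')+2=8+2=10
L[15]='d': occ=3, LF[15]=C('d')+3=8+3=11
L[16]='b': occ=1, LF[16]=C('b')+1=4+1=5
L[17]='f': occ=2, LF[17]=C('f')+2=17+2=19
L[18]='d': occ=4, LF[18]=C('d')+4=8+4=12
L[19]='d': occ=5, LF[19]=C('d')+5=8+5=13
L[20]='g': occ=1, LF[20]=C('g')+1=20+1=21
L[21]='c': occ=1, LF[21]=C('c')+1=6+1=7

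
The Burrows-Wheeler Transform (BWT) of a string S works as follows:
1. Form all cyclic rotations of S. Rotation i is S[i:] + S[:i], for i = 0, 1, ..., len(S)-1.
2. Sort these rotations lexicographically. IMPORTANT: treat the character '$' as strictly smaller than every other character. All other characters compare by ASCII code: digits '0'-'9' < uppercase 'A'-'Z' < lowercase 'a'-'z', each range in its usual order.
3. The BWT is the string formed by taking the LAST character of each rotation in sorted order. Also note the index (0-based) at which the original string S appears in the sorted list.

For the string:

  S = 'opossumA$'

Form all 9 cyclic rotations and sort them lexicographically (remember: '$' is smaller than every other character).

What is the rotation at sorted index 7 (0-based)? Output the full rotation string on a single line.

All 9 rotations (rotation i = S[i:]+S[:i]):
  rot[0] = opossumA$
  rot[1] = possumA$o
  rot[2] = ossumA$op
  rot[3] = ssumA$opo
  rot[4] = sumA$opos
  rot[5] = umA$oposs
  rot[6] = mA$opossu
  rot[7] = A$opossum
  rot[8] = $opossumA
Sorted (with $ < everything):
  sorted[0] = $opossumA
  sorted[1] = A$opossum
  sorted[2] = mA$opossu
  sorted[3] = opossumA$
  sorted[4] = ossumA$op
  sorted[5] = possumA$o
  sorted[6] = ssumA$opo
  sorted[7] = sumA$opos
  sorted[8] = umA$oposs
sorted[7] = sumA$opos

Answer: sumA$opos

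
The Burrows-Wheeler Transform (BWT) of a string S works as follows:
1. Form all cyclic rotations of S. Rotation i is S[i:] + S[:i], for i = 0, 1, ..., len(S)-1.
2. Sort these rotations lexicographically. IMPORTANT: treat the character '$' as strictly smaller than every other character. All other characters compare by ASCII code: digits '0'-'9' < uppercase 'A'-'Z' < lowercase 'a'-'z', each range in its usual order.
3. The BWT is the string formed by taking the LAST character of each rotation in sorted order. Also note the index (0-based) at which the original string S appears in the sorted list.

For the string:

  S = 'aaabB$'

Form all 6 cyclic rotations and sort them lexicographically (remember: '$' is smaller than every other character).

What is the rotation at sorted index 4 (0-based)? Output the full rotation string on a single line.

Answer: abB$aa

Derivation:
All 6 rotations (rotation i = S[i:]+S[:i]):
  rot[0] = aaabB$
  rot[1] = aabB$a
  rot[2] = abB$aa
  rot[3] = bB$aaa
  rot[4] = B$aaab
  rot[5] = $aaabB
Sorted (with $ < everything):
  sorted[0] = $aaabB
  sorted[1] = B$aaab
  sorted[2] = aaabB$
  sorted[3] = aabB$a
  sorted[4] = abB$aa
  sorted[5] = bB$aaa
sorted[4] = abB$aa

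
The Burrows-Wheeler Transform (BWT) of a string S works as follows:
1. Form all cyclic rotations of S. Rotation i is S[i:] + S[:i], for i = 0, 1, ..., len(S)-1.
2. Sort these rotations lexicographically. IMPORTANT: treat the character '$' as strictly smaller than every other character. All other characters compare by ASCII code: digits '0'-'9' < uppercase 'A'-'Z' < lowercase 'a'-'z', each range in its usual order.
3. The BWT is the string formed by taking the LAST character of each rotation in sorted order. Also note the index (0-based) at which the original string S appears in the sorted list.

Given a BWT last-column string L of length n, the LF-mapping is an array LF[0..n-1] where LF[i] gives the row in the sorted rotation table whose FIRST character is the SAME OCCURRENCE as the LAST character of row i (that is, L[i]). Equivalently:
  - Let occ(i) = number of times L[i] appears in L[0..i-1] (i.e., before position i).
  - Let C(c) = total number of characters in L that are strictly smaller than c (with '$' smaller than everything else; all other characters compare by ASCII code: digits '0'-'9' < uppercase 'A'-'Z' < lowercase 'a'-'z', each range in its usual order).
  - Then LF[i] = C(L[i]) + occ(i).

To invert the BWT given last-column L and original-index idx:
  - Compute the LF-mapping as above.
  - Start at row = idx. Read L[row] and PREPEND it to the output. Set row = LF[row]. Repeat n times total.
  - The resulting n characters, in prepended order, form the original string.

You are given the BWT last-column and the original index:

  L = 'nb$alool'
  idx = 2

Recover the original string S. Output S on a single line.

LF mapping: 5 2 0 1 3 6 7 4
Walk LF starting at row 2, prepending L[row]:
  step 1: row=2, L[2]='$', prepend. Next row=LF[2]=0
  step 2: row=0, L[0]='n', prepend. Next row=LF[0]=5
  step 3: row=5, L[5]='o', prepend. Next row=LF[5]=6
  step 4: row=6, L[6]='o', prepend. Next row=LF[6]=7
  step 5: row=7, L[7]='l', prepend. Next row=LF[7]=4
  step 6: row=4, L[4]='l', prepend. Next row=LF[4]=3
  step 7: row=3, L[3]='a', prepend. Next row=LF[3]=1
  step 8: row=1, L[1]='b', prepend. Next row=LF[1]=2
Reversed output: balloon$

Answer: balloon$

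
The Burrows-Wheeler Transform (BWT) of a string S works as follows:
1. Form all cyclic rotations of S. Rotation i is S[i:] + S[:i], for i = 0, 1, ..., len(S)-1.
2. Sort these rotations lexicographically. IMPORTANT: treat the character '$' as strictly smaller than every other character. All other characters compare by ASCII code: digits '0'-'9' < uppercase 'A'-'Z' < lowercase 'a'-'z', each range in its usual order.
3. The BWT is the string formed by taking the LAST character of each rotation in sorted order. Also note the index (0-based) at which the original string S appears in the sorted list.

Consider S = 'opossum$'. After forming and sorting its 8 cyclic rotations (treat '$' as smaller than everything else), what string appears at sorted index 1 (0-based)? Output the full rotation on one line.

All 8 rotations (rotation i = S[i:]+S[:i]):
  rot[0] = opossum$
  rot[1] = possum$o
  rot[2] = ossum$op
  rot[3] = ssum$opo
  rot[4] = sum$opos
  rot[5] = um$oposs
  rot[6] = m$opossu
  rot[7] = $opossum
Sorted (with $ < everything):
  sorted[0] = $opossum
  sorted[1] = m$opossu
  sorted[2] = opossum$
  sorted[3] = ossum$op
  sorted[4] = possum$o
  sorted[5] = ssum$opo
  sorted[6] = sum$opos
  sorted[7] = um$oposs
sorted[1] = m$opossu

Answer: m$opossu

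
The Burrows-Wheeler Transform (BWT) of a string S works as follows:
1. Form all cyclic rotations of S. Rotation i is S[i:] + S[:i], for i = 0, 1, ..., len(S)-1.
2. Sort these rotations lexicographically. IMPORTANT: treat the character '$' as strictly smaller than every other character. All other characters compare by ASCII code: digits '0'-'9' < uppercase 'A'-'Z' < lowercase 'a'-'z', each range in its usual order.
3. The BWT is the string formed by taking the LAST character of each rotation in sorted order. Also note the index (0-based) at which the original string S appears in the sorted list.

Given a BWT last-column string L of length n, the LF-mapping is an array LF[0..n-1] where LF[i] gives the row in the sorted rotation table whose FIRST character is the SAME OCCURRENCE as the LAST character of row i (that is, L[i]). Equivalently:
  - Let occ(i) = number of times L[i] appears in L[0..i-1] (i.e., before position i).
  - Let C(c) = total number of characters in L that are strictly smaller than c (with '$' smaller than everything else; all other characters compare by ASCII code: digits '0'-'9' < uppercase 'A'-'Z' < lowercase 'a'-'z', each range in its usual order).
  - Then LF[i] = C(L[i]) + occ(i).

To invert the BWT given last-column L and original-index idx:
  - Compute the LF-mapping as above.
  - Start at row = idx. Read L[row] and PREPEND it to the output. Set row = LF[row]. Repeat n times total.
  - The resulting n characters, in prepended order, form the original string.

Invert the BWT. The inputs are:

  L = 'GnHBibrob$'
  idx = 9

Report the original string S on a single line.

Answer: ribbonBHG$

Derivation:
LF mapping: 2 7 3 1 6 4 9 8 5 0
Walk LF starting at row 9, prepending L[row]:
  step 1: row=9, L[9]='$', prepend. Next row=LF[9]=0
  step 2: row=0, L[0]='G', prepend. Next row=LF[0]=2
  step 3: row=2, L[2]='H', prepend. Next row=LF[2]=3
  step 4: row=3, L[3]='B', prepend. Next row=LF[3]=1
  step 5: row=1, L[1]='n', prepend. Next row=LF[1]=7
  step 6: row=7, L[7]='o', prepend. Next row=LF[7]=8
  step 7: row=8, L[8]='b', prepend. Next row=LF[8]=5
  step 8: row=5, L[5]='b', prepend. Next row=LF[5]=4
  step 9: row=4, L[4]='i', prepend. Next row=LF[4]=6
  step 10: row=6, L[6]='r', prepend. Next row=LF[6]=9
Reversed output: ribbonBHG$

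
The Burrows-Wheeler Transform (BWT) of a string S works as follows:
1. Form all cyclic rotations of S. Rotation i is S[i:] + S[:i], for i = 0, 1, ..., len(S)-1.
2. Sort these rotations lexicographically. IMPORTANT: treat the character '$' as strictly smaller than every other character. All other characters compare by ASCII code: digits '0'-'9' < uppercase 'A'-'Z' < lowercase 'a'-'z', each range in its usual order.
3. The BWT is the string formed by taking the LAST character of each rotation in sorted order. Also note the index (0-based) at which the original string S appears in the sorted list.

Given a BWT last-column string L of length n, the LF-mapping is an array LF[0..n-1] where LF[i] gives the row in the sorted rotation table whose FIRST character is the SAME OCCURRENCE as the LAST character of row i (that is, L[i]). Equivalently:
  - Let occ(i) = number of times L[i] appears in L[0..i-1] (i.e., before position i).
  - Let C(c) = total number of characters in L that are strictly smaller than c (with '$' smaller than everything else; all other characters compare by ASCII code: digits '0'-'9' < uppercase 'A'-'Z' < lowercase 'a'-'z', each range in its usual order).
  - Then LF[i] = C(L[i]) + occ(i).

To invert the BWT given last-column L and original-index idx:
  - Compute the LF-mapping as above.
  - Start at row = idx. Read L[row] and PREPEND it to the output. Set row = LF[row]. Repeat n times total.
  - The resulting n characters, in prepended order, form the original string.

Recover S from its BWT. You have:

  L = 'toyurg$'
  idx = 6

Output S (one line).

LF mapping: 4 2 6 5 3 1 0
Walk LF starting at row 6, prepending L[row]:
  step 1: row=6, L[6]='$', prepend. Next row=LF[6]=0
  step 2: row=0, L[0]='t', prepend. Next row=LF[0]=4
  step 3: row=4, L[4]='r', prepend. Next row=LF[4]=3
  step 4: row=3, L[3]='u', prepend. Next row=LF[3]=5
  step 5: row=5, L[5]='g', prepend. Next row=LF[5]=1
  step 6: row=1, L[1]='o', prepend. Next row=LF[1]=2
  step 7: row=2, L[2]='y', prepend. Next row=LF[2]=6
Reversed output: yogurt$

Answer: yogurt$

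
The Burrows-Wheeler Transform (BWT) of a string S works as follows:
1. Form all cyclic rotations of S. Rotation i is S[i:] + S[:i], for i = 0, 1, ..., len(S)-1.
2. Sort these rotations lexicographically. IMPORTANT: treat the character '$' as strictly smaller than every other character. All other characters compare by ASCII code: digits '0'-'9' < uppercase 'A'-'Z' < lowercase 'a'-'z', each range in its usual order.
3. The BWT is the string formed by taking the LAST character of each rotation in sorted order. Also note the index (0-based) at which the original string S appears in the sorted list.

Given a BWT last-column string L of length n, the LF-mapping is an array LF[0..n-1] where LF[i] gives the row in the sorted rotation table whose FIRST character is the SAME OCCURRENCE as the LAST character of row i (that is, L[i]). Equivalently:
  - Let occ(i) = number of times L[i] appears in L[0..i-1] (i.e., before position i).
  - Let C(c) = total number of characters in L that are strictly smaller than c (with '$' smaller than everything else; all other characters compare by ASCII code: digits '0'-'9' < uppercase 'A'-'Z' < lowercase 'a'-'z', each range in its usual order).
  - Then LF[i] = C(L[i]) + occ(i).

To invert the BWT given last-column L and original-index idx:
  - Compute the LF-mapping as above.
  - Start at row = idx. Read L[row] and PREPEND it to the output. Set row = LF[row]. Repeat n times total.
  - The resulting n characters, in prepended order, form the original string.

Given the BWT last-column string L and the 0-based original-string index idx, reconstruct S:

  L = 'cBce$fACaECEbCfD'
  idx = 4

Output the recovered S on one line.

LF mapping: 11 2 12 13 0 14 1 3 9 7 4 8 10 5 15 6
Walk LF starting at row 4, prepending L[row]:
  step 1: row=4, L[4]='$', prepend. Next row=LF[4]=0
  step 2: row=0, L[0]='c', prepend. Next row=LF[0]=11
  step 3: row=11, L[11]='E', prepend. Next row=LF[11]=8
  step 4: row=8, L[8]='a', prepend. Next row=LF[8]=9
  step 5: row=9, L[9]='E', prepend. Next row=LF[9]=7
  step 6: row=7, L[7]='C', prepend. Next row=LF[7]=3
  step 7: row=3, L[3]='e', prepend. Next row=LF[3]=13
  step 8: row=13, L[13]='C', prepend. Next row=LF[13]=5
  step 9: row=5, L[5]='f', prepend. Next row=LF[5]=14
  step 10: row=14, L[14]='f', prepend. Next row=LF[14]=15
  step 11: row=15, L[15]='D', prepend. Next row=LF[15]=6
  step 12: row=6, L[6]='A', prepend. Next row=LF[6]=1
  step 13: row=1, L[1]='B', prepend. Next row=LF[1]=2
  step 14: row=2, L[2]='c', prepend. Next row=LF[2]=12
  step 15: row=12, L[12]='b', prepend. Next row=LF[12]=10
  step 16: row=10, L[10]='C', prepend. Next row=LF[10]=4
Reversed output: CbcBADffCeCEaEc$

Answer: CbcBADffCeCEaEc$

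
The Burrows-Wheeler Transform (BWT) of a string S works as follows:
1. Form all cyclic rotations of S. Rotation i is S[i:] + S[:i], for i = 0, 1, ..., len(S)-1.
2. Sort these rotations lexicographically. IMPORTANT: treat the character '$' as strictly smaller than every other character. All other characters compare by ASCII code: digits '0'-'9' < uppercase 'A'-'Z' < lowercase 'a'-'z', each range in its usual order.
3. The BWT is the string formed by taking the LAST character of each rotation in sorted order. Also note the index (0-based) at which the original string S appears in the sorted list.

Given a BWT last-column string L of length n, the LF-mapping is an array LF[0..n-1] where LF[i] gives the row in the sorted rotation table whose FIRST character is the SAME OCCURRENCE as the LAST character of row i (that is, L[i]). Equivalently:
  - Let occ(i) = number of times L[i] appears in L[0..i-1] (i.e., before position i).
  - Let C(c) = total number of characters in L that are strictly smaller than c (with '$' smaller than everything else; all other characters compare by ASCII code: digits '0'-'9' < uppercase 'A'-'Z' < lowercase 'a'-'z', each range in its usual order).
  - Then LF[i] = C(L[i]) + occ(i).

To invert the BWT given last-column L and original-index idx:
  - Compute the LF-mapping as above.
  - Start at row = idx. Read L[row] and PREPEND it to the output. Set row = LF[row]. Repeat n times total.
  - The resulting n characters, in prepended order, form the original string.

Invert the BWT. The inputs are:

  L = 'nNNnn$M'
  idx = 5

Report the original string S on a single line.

Answer: nNNMnn$

Derivation:
LF mapping: 4 2 3 5 6 0 1
Walk LF starting at row 5, prepending L[row]:
  step 1: row=5, L[5]='$', prepend. Next row=LF[5]=0
  step 2: row=0, L[0]='n', prepend. Next row=LF[0]=4
  step 3: row=4, L[4]='n', prepend. Next row=LF[4]=6
  step 4: row=6, L[6]='M', prepend. Next row=LF[6]=1
  step 5: row=1, L[1]='N', prepend. Next row=LF[1]=2
  step 6: row=2, L[2]='N', prepend. Next row=LF[2]=3
  step 7: row=3, L[3]='n', prepend. Next row=LF[3]=5
Reversed output: nNNMnn$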